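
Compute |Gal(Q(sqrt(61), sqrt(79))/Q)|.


The 2 square roots of distinct primes are multiplicatively independent over Q,
so [K:Q] = 2^2 and Gal(K/Q) is isomorphic to (Z/2Z)^2.
|Gal| = 2^2 = 4

4


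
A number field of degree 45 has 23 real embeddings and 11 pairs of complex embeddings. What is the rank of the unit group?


By Dirichlet's unit theorem:
rank = r1 + r2 - 1
= 23 + 11 - 1
= 33

33


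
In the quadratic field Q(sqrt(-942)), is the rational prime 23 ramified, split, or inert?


K = Q(sqrt(-942)). Since d mod 4 = 2, disc(K) = -3768.
Check p | disc: -3768 mod 23 = 4.
p does not divide disc. Compute Legendre symbol (d/p):
1^((23-1)/2) mod 23 = 1
(d/p) = 1, so p splits: (p) = P*P' with e=1, f=1, g=2.
Therefore p is split.

split


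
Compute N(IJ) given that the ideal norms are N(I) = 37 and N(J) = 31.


N(IJ) = N(I) * N(J)
= 37 * 31
= 1147

1147


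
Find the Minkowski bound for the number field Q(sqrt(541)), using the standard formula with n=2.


d = 541, d mod 4 = 1, so disc(K) = d = 541; |disc(K)| = 541
Real quadratic field, so n = 2, s = r2 = 0, r1 = 2
M = (n!/n^n) * (4/pi)^s * sqrt(|disc(K)|) = (2!/2^2) * (4/pi)^0 * sqrt(541)
= 0.5 * 1.000000 * 23.259407
= 11.6297

11.6297


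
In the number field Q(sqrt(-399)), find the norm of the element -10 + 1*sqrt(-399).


N(a + b*sqrt(d)) = a^2 - d*b^2
= (-10)^2 - (-399)*(1)^2
= 100 + 399
= 499

499


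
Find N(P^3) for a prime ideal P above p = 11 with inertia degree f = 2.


N(P^a) = p^(a*f)
= 11^(3*2)
= 11^6
= 1771561

1771561


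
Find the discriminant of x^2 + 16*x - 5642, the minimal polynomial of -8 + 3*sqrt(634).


The element -8 + 3*sqrt(634) has minimal polynomial:
x^2 + 16*x - 5642
Discriminant = (16)^2 - 4*(-5642)
= 256 + 22568
= 22824

22824


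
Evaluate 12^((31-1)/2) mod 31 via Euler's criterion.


p = 31 is prime and the exponent is (p-1)/2 = 15, so by Euler's criterion 12^15 = (12/31) = +1 or -1 mod 31.
Compute by square-and-multiply:
  15 = 8 + 4 + 2 + 1 (binary 1111)
  Repeated squaring mod 31: 12^1 = 12, 12^2 = 20, 12^4 = 28, 12^8 = 9
  12^15 = 12^8 * 12^4 * 12^2 * 12^1 = 9 * 28 * 20 * 12 mod 31
    9 * 28 = 252 = 4 mod 31
    4 * 20 = 80 = 18 mod 31
    18 * 12 = 216 = 30 mod 31
  12^15 = 30 mod 31
Result 30 = p - 1 = -1 mod 31: 12 is a quadratic non-residue mod 31. As a residue in [0, p-1] the value is 30.
12^15 mod 31 = 30

30


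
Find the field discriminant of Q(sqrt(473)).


For K = Q(sqrt(d)) with d squarefree: disc(K) = d if d = 1 mod 4, and disc(K) = 4d if d = 2 or 3 mod 4.
Here d = 473, and d mod 4 = 1.
d = 1 mod 4 (O_K = Z[(1+sqrt(d))/2]), so disc(K) = d = 473

473


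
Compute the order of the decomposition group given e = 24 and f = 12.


|D_P| = e * f
= 24 * 12
= 288

288


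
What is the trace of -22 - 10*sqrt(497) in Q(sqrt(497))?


Tr(a + b*sqrt(d)) = (a + b*sqrt(d)) + (a - b*sqrt(d)) = 2a
= 2 * (-22)
= -44

-44


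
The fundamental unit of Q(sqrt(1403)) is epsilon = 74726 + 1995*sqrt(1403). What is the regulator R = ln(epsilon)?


epsilon = 74726 + 1995*sqrt(1403)
= 149452.0000
R = ln(149452.0000)
= 11.9147

11.9147


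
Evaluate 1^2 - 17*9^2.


x^2 - d*y^2
= 1^2 - 17*9^2
= 1 - 1377
= -1376

-1376


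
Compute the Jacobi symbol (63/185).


Compute (63/185) via quadratic reciprocity:
  reciprocity: (63/185) -> +(185/63)
  reduce: (59/63)
  reciprocity: (59/63) -> -(63/59)
  reduce: (4/59)
  pull out 2: (2/59) = -1  (since 59 mod 8 = 3)
  pull out 2: (2/59) = -1  (since 59 mod 8 = 3)
  (1/59) = 1
Product of signs = -1

-1


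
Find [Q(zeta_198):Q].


The degree equals Euler's totient phi(198).
198 = 2 * 3^2 * 11
phi(198) = 60

60


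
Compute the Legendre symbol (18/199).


p = 199 is prime, so compute (18/199) with the reciprocity algorithm (Jacobi-symbol steps: pull out 2s via (2/n), flip via reciprocity, reduce):
  pull out 2: (2/199) = +1  (since 199 mod 8 = 7)
  reciprocity: (9/199) -> +(199/9)
  reduce: (1/9)
  (1/9) = 1
Product of signs = 1
(18/199) = 1

1


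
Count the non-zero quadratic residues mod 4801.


For prime p, the number of non-zero quadratic residues is (p-1)/2.
= (4801-1)/2
= 2400

2400


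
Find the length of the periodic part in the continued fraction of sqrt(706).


Run the CF algorithm for sqrt(706).
a_0 = floor(sqrt(706)) = 26; set m_0=0, q_0=1.
Recurrence: m' = q*a - m,  q' = (d - m'^2)/q,  a' = floor((a_0 + m')/q').
  step 1: m=26, q=30, a=1
  step 2: m=4, q=23, a=1
  step 3: m=19, q=15, a=3
  step 4: m=26, q=2, a=26
  step 5: m=26, q=15, a=3
  step 6: m=19, q=23, a=1
  step 7: m=4, q=30, a=1
  step 8: m=26, q=1, a=52
a_8 = 2*a_0 = 52, so the period closes here.
sqrt(706) = [26; 1, 1, 3, 26, 3, 1, 1, 52]
Period length = 8

8


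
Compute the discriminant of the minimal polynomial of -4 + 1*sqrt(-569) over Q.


The element -4 + 1*sqrt(-569) has minimal polynomial:
x^2 + 8*x + 585
Discriminant = (8)^2 - 4*(585)
= 64 - 2340
= -2276

-2276


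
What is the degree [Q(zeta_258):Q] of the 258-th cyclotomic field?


The degree equals Euler's totient phi(258).
258 = 2 * 3 * 43
phi(258) = 84

84


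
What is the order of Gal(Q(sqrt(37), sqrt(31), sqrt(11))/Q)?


The 3 square roots of distinct primes are multiplicatively independent over Q,
so [K:Q] = 2^3 and Gal(K/Q) is isomorphic to (Z/2Z)^3.
|Gal| = 2^3 = 8

8


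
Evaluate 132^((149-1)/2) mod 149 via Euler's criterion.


p = 149 is prime and the exponent is (p-1)/2 = 74, so by Euler's criterion 132^74 = (132/149) = +1 or -1 mod 149.
Compute by square-and-multiply:
  74 = 64 + 8 + 2 (binary 1001010)
  Repeated squaring mod 149: 132^1 = 132, 132^2 = 140, 132^4 = 81, 132^8 = 5, 132^16 = 25, 132^32 = 29, 132^64 = 96
  132^74 = 132^64 * 132^8 * 132^2 = 96 * 5 * 140 mod 149
    96 * 5 = 480 = 33 mod 149
    33 * 140 = 4620 = 1 mod 149
  132^74 = 1 mod 149
Result 1: 132 is a quadratic residue mod 149.
132^74 mod 149 = 1

1


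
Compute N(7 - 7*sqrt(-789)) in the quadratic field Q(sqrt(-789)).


N(a + b*sqrt(d)) = a^2 - d*b^2
= (7)^2 - (-789)*(-7)^2
= 49 + 38661
= 38710

38710


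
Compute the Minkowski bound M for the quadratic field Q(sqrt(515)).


d = 515, d mod 4 = 3, so disc(K) = 4d = 2060; |disc(K)| = 2060
Real quadratic field, so n = 2, s = r2 = 0, r1 = 2
M = (n!/n^n) * (4/pi)^s * sqrt(|disc(K)|) = (2!/2^2) * (4/pi)^0 * sqrt(2060)
= 0.5 * 1.000000 * 45.387223
= 22.6936

22.6936


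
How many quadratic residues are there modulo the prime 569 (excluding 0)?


For prime p, the number of non-zero quadratic residues is (p-1)/2.
= (569-1)/2
= 284

284


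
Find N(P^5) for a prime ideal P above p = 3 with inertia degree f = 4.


N(P^a) = p^(a*f)
= 3^(5*4)
= 3^20
= 3486784401

3486784401


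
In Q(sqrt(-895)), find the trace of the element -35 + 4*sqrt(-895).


Tr(a + b*sqrt(d)) = (a + b*sqrt(d)) + (a - b*sqrt(d)) = 2a
= 2 * (-35)
= -70

-70


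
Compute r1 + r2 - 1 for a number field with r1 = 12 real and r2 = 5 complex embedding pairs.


By Dirichlet's unit theorem:
rank = r1 + r2 - 1
= 12 + 5 - 1
= 16

16


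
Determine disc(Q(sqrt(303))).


For K = Q(sqrt(d)) with d squarefree: disc(K) = d if d = 1 mod 4, and disc(K) = 4d if d = 2 or 3 mod 4.
Here d = 303, and d mod 4 = 3.
d = 3 mod 4, not 1 (O_K = Z[sqrt(d)]), so disc(K) = 4d = 4 * (303) = 1212

1212


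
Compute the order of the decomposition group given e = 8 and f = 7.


|D_P| = e * f
= 8 * 7
= 56

56


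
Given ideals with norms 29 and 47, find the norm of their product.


N(IJ) = N(I) * N(J)
= 29 * 47
= 1363

1363


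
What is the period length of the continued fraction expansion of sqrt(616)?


Run the CF algorithm for sqrt(616).
a_0 = floor(sqrt(616)) = 24; set m_0=0, q_0=1.
Recurrence: m' = q*a - m,  q' = (d - m'^2)/q,  a' = floor((a_0 + m')/q').
  step 1: m=24, q=40, a=1
  step 2: m=16, q=9, a=4
  step 3: m=20, q=24, a=1
  step 4: m=4, q=25, a=1
  step 5: m=21, q=7, a=6
  step 6: m=21, q=25, a=1
  step 7: m=4, q=24, a=1
  step 8: m=20, q=9, a=4
  step 9: m=16, q=40, a=1
  step 10: m=24, q=1, a=48
a_10 = 2*a_0 = 48, so the period closes here.
sqrt(616) = [24; 1, 4, 1, 1, 6, 1, 1, 4, 1, 48]
Period length = 10

10


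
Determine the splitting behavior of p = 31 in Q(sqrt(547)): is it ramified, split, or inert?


K = Q(sqrt(547)). Since d mod 4 = 3, disc(K) = 2188.
Check p | disc: 2188 mod 31 = 18.
p does not divide disc. Compute Legendre symbol (d/p):
20^((31-1)/2) mod 31 = 1
(d/p) = 1, so p splits: (p) = P*P' with e=1, f=1, g=2.
Therefore p is split.

split


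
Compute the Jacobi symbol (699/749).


Compute (699/749) via quadratic reciprocity:
  reciprocity: (699/749) -> +(749/699)
  reduce: (50/699)
  pull out 2: (2/699) = -1  (since 699 mod 8 = 3)
  reciprocity: (25/699) -> +(699/25)
  reduce: (24/25)
  pull out 2: (2/25) = +1  (since 25 mod 8 = 1)
  pull out 2: (2/25) = +1  (since 25 mod 8 = 1)
  pull out 2: (2/25) = +1  (since 25 mod 8 = 1)
  reciprocity: (3/25) -> +(25/3)
  reduce: (1/3)
  (1/3) = 1
Product of signs = -1

-1


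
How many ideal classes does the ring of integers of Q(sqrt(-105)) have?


K = Q(sqrt(-105)). d mod 4 = 3, so D = disc(K) = 4d = -420
h(K) equals the number of primitive reduced positive-definite forms (a, b, c) = a*x^2 + b*x*y + c*y^2 with b^2 - 4ac = D,
where reduced means |b| <= a <= c, with b >= 0 whenever |b| = a or a = c, and primitive means gcd(a, b, c) = 1.
Reduced forces 3a^2 <= |D| = 420, so 1 <= a <= 11; b must have the parity of D, and c = (b^2 - D)/(4a) must be an integer >= a.
Enumerate a = 1..11, b in [-a, a]:
  a=1: (1, 0, 105)  [1]
  a=2: (2, 2, 53)  [1]
  a=3: (3, 0, 35)  [1]
  a=4: none
  a=5: (5, 0, 21)  [1]
  a=6: (6, 6, 19)  [1]
  a=7: (7, 0, 15)  [1]
  a=8..9: none
  a=10: (10, 10, 13)  [1]
  a=11: (11, 8, 11)  [1]
Total reduced forms: 1 + 1 + 1 + 1 + 1 + 1 + 1 + 1 = 8
h = 8

8


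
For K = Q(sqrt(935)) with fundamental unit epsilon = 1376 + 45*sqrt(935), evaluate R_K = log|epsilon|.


epsilon = 1376 + 45*sqrt(935)
= 2751.9996
R = ln(2751.9996)
= 7.9201

7.9201


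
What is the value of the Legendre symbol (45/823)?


p = 823 is prime, so compute (45/823) with the reciprocity algorithm (Jacobi-symbol steps: pull out 2s via (2/n), flip via reciprocity, reduce):
  reciprocity: (45/823) -> +(823/45)
  reduce: (13/45)
  reciprocity: (13/45) -> +(45/13)
  reduce: (6/13)
  pull out 2: (2/13) = -1  (since 13 mod 8 = 5)
  reciprocity: (3/13) -> +(13/3)
  reduce: (1/3)
  (1/3) = 1
Product of signs = -1
(45/823) = -1

-1


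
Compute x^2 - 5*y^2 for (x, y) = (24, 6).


x^2 - d*y^2
= 24^2 - 5*6^2
= 576 - 180
= 396

396


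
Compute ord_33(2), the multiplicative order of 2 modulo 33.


We want ord_33(2), the smallest k >= 1 with 2^k = 1 mod 33.
n = 33 = 3 * 11, phi(33) = 20; the order divides phi(n).
Divisors of 20: 1, 2, 4, 5, 10, 20
Repeated squaring mod 33: 2^1 = 2, 2^2 = 4, 2^4 = 16, 2^8 = 25, 2^16 = 31
Test divisors in increasing order:
  k=1: 2^1 = 2 mod 33
  k=2: 2^2 = 4 mod 33
  k=4: 2^4 = 16 mod 33
  k=5: 2^5 = 16 * 2 = 32 mod 33
  k=10: 2^10 = 25 * 4 = 1 mod 33  <- first divisor giving 1
Order = 10

10


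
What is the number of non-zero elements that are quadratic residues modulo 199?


For prime p, the number of non-zero quadratic residues is (p-1)/2.
= (199-1)/2
= 99

99


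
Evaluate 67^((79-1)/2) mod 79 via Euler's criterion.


p = 79 is prime and the exponent is (p-1)/2 = 39, so by Euler's criterion 67^39 = (67/79) = +1 or -1 mod 79.
Compute by square-and-multiply:
  39 = 32 + 4 + 2 + 1 (binary 100111)
  Repeated squaring mod 79: 67^1 = 67, 67^2 = 65, 67^4 = 38, 67^8 = 22, 67^16 = 10, 67^32 = 21
  67^39 = 67^32 * 67^4 * 67^2 * 67^1 = 21 * 38 * 65 * 67 mod 79
    21 * 38 = 798 = 8 mod 79
    8 * 65 = 520 = 46 mod 79
    46 * 67 = 3082 = 1 mod 79
  67^39 = 1 mod 79
Result 1: 67 is a quadratic residue mod 79.
67^39 mod 79 = 1

1


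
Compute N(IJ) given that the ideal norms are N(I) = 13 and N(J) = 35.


N(IJ) = N(I) * N(J)
= 13 * 35
= 455

455


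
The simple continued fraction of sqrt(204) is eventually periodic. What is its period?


Run the CF algorithm for sqrt(204).
a_0 = floor(sqrt(204)) = 14; set m_0=0, q_0=1.
Recurrence: m' = q*a - m,  q' = (d - m'^2)/q,  a' = floor((a_0 + m')/q').
  step 1: m=14, q=8, a=3
  step 2: m=10, q=13, a=1
  step 3: m=3, q=15, a=1
  step 4: m=12, q=4, a=6
  step 5: m=12, q=15, a=1
  step 6: m=3, q=13, a=1
  step 7: m=10, q=8, a=3
  step 8: m=14, q=1, a=28
a_8 = 2*a_0 = 28, so the period closes here.
sqrt(204) = [14; 3, 1, 1, 6, 1, 1, 3, 28]
Period length = 8

8


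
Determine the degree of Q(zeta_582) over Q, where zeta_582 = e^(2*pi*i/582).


The degree equals Euler's totient phi(582).
582 = 2 * 3 * 97
phi(582) = 192

192


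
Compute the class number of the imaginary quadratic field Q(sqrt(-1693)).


K = Q(sqrt(-1693)). d mod 4 = 3, so D = disc(K) = 4d = -6772
h(K) equals the number of primitive reduced positive-definite forms (a, b, c) = a*x^2 + b*x*y + c*y^2 with b^2 - 4ac = D,
where reduced means |b| <= a <= c, with b >= 0 whenever |b| = a or a = c, and primitive means gcd(a, b, c) = 1.
Reduced forces 3a^2 <= |D| = 6772, so 1 <= a <= 47; b must have the parity of D, and c = (b^2 - D)/(4a) must be an integer >= a.
Enumerate a = 1..47, b in [-a, a]:
  a=1: (1, 0, 1693)  [1]
  a=2: (2, 2, 847)  [1]
  a=3..6: none
  a=7: (7, -2, 242), (7, 2, 242)  [2]
  a=8..10: none
  a=11: (11, -2, 154), (11, 2, 154)  [2]
  a=12: none
  a=13: (13, -12, 133), (13, 12, 133)  [2]
  a=14: (14, -2, 121), (14, 2, 121)  [2]
  a=15..18: none
  a=19: (19, -12, 91), (19, 12, 91)  [2]
  a=20..21: none
  a=22: (22, -2, 77), (22, 2, 77)  [2]
  a=23: (23, -6, 74), (23, 6, 74)  [2]
  a=24..25: none
  a=26: (26, -14, 67), (26, 14, 67)  [2]
  a=27..36: none
  a=37: (37, -6, 46), (37, 6, 46)  [2]
  a=38: (38, -26, 49), (38, 26, 49)  [2]
  a=39..47: none
Total reduced forms: 1 + 1 + 2 + 2 + 2 + 2 + 2 + 2 + 2 + 2 + 2 + 2 = 22
h = 22

22


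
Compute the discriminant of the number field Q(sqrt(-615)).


For K = Q(sqrt(d)) with d squarefree: disc(K) = d if d = 1 mod 4, and disc(K) = 4d if d = 2 or 3 mod 4.
Here d = -615, and d mod 4 = 1.
d = 1 mod 4 (O_K = Z[(1+sqrt(d))/2]), so disc(K) = d = -615

-615


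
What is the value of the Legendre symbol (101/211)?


p = 211 is prime, so compute (101/211) with the reciprocity algorithm (Jacobi-symbol steps: pull out 2s via (2/n), flip via reciprocity, reduce):
  reciprocity: (101/211) -> +(211/101)
  reduce: (9/101)
  reciprocity: (9/101) -> +(101/9)
  reduce: (2/9)
  pull out 2: (2/9) = +1  (since 9 mod 8 = 1)
  (1/9) = 1
Product of signs = 1
(101/211) = 1

1


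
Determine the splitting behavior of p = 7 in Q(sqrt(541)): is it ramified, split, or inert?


K = Q(sqrt(541)). Since d mod 4 = 1, disc(K) = 541.
Check p | disc: 541 mod 7 = 2.
p does not divide disc. Compute Legendre symbol (d/p):
2^((7-1)/2) mod 7 = 1
(d/p) = 1, so p splits: (p) = P*P' with e=1, f=1, g=2.
Therefore p is split.

split


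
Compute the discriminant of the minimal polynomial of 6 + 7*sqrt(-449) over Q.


The element 6 + 7*sqrt(-449) has minimal polynomial:
x^2 - 12*x + 22037
Discriminant = (-12)^2 - 4*(22037)
= 144 - 88148
= -88004

-88004


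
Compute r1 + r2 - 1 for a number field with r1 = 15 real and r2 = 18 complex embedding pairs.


By Dirichlet's unit theorem:
rank = r1 + r2 - 1
= 15 + 18 - 1
= 32

32


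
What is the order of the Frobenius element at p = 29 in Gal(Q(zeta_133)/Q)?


The Frobenius at p in Gal(Q(zeta_n)/Q) = (Z/nZ)* is the class of p, so its order is ord_133(29), the smallest k >= 1 with 29^k = 1 mod 133.
n = 133 = 7 * 19, phi(133) = 108; the order divides phi(n).
Divisors of 108: 1, 2, 3, 4, 6, 9, 12, 18, 27, 36, 54, 108
Repeated squaring mod 133: 29^1 = 29, 29^2 = 43, 29^4 = 120, 29^8 = 36, 29^16 = 99, 29^32 = 92, 29^64 = 85
Test divisors in increasing order:
  k=1: 29^1 = 29 mod 133
  k=2: 29^2 = 43 mod 133
  k=3: 29^3 = 43 * 29 = 50 mod 133
  k=4: 29^4 = 120 mod 133
  k=6: 29^6 = 120 * 43 = 106 mod 133
  k=9: 29^9 = 36 * 29 = 113 mod 133
  k=12: 29^12 = 36 * 120 = 64 mod 133
  k=18: 29^18 = 99 * 43 = 1 mod 133  <- first divisor giving 1
Order = 18

18


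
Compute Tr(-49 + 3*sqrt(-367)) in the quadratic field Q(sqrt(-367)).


Tr(a + b*sqrt(d)) = (a + b*sqrt(d)) + (a - b*sqrt(d)) = 2a
= 2 * (-49)
= -98

-98


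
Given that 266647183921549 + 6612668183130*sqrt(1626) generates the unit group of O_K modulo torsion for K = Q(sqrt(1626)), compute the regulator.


epsilon = 266647183921549 + 6612668183130*sqrt(1626)
= 5.3329e+14
R = ln(5.3329e+14)
= 33.9101

33.9101


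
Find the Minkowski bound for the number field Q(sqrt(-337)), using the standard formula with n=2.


d = -337, d mod 4 = 3, so disc(K) = 4d = -1348; |disc(K)| = 1348
Imaginary quadratic field, so n = 2, s = r2 = 1, r1 = 0
M = (n!/n^n) * (4/pi)^s * sqrt(|disc(K)|) = (2!/2^2) * (4/pi)^1 * sqrt(1348)
= 0.5 * 1.273240 * 36.715120
= 23.3736

23.3736


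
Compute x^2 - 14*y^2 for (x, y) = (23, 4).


x^2 - d*y^2
= 23^2 - 14*4^2
= 529 - 224
= 305

305


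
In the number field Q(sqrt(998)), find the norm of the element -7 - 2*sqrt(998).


N(a + b*sqrt(d)) = a^2 - d*b^2
= (-7)^2 - (998)*(-2)^2
= 49 - 3992
= -3943

-3943


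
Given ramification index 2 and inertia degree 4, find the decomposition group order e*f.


|D_P| = e * f
= 2 * 4
= 8

8


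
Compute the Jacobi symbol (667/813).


Compute (667/813) via quadratic reciprocity:
  reciprocity: (667/813) -> +(813/667)
  reduce: (146/667)
  pull out 2: (2/667) = -1  (since 667 mod 8 = 3)
  reciprocity: (73/667) -> +(667/73)
  reduce: (10/73)
  pull out 2: (2/73) = +1  (since 73 mod 8 = 1)
  reciprocity: (5/73) -> +(73/5)
  reduce: (3/5)
  reciprocity: (3/5) -> +(5/3)
  reduce: (2/3)
  pull out 2: (2/3) = -1  (since 3 mod 8 = 3)
  (1/3) = 1
Product of signs = 1

1


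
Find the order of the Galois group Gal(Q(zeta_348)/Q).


|Gal(Q(zeta_348)/Q)| = phi(348)
= 112

112


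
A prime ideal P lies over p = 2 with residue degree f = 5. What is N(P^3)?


N(P^a) = p^(a*f)
= 2^(3*5)
= 2^15
= 32768

32768


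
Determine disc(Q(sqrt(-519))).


For K = Q(sqrt(d)) with d squarefree: disc(K) = d if d = 1 mod 4, and disc(K) = 4d if d = 2 or 3 mod 4.
Here d = -519, and d mod 4 = 1.
d = 1 mod 4 (O_K = Z[(1+sqrt(d))/2]), so disc(K) = d = -519

-519


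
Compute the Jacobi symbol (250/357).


Compute (250/357) via quadratic reciprocity:
  pull out 2: (2/357) = -1  (since 357 mod 8 = 5)
  reciprocity: (125/357) -> +(357/125)
  reduce: (107/125)
  reciprocity: (107/125) -> +(125/107)
  reduce: (18/107)
  pull out 2: (2/107) = -1  (since 107 mod 8 = 3)
  reciprocity: (9/107) -> +(107/9)
  reduce: (8/9)
  pull out 2: (2/9) = +1  (since 9 mod 8 = 1)
  pull out 2: (2/9) = +1  (since 9 mod 8 = 1)
  pull out 2: (2/9) = +1  (since 9 mod 8 = 1)
  (1/9) = 1
Product of signs = 1

1


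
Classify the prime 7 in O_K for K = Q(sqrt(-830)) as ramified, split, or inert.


K = Q(sqrt(-830)). Since d mod 4 = 2, disc(K) = -3320.
Check p | disc: -3320 mod 7 = 5.
p does not divide disc. Compute Legendre symbol (d/p):
3^((7-1)/2) mod 7 = -1
(d/p) = -1, so p is inert: (p) stays prime with e=1, f=2, g=1.
Therefore p is inert.

inert


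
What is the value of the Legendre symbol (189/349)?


p = 349 is prime, so compute (189/349) with the reciprocity algorithm (Jacobi-symbol steps: pull out 2s via (2/n), flip via reciprocity, reduce):
  reciprocity: (189/349) -> +(349/189)
  reduce: (160/189)
  pull out 2: (2/189) = -1  (since 189 mod 8 = 5)
  pull out 2: (2/189) = -1  (since 189 mod 8 = 5)
  pull out 2: (2/189) = -1  (since 189 mod 8 = 5)
  pull out 2: (2/189) = -1  (since 189 mod 8 = 5)
  pull out 2: (2/189) = -1  (since 189 mod 8 = 5)
  reciprocity: (5/189) -> +(189/5)
  reduce: (4/5)
  pull out 2: (2/5) = -1  (since 5 mod 8 = 5)
  pull out 2: (2/5) = -1  (since 5 mod 8 = 5)
  (1/5) = 1
Product of signs = -1
(189/349) = -1

-1


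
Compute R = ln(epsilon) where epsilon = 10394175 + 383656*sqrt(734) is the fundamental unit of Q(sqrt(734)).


epsilon = 10394175 + 383656*sqrt(734)
= 2.0788e+07
R = ln(2.0788e+07)
= 16.8499

16.8499


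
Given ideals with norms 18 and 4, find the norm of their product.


N(IJ) = N(I) * N(J)
= 18 * 4
= 72

72


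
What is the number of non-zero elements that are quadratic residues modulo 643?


For prime p, the number of non-zero quadratic residues is (p-1)/2.
= (643-1)/2
= 321

321


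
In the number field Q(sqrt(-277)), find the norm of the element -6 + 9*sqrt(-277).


N(a + b*sqrt(d)) = a^2 - d*b^2
= (-6)^2 - (-277)*(9)^2
= 36 + 22437
= 22473

22473


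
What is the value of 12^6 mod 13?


p = 13 is prime and the exponent is (p-1)/2 = 6, so by Euler's criterion 12^6 = (12/13) = +1 or -1 mod 13.
Compute by square-and-multiply:
  6 = 4 + 2 (binary 110)
  Repeated squaring mod 13: 12^1 = 12, 12^2 = 1, 12^4 = 1
  12^6 = 12^4 * 12^2 = 1 * 1 mod 13
    1 * 1 = 1 = 1 mod 13
  12^6 = 1 mod 13
Result 1: 12 is a quadratic residue mod 13.
12^6 mod 13 = 1

1


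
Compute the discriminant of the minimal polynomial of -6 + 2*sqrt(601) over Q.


The element -6 + 2*sqrt(601) has minimal polynomial:
x^2 + 12*x - 2368
Discriminant = (12)^2 - 4*(-2368)
= 144 + 9472
= 9616

9616


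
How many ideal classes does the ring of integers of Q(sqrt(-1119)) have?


K = Q(sqrt(-1119)). d mod 4 = 1, so D = disc(K) = d = -1119
h(K) equals the number of primitive reduced positive-definite forms (a, b, c) = a*x^2 + b*x*y + c*y^2 with b^2 - 4ac = D,
where reduced means |b| <= a <= c, with b >= 0 whenever |b| = a or a = c, and primitive means gcd(a, b, c) = 1.
Reduced forces 3a^2 <= |D| = 1119, so 1 <= a <= 19; b must have the parity of D, and c = (b^2 - D)/(4a) must be an integer >= a.
Enumerate a = 1..19, b in [-a, a]:
  a=1: (1, 1, 280)  [1]
  a=2: (2, -1, 140), (2, 1, 140)  [2]
  a=3: (3, 3, 94)  [1]
  a=4: (4, -1, 70), (4, 1, 70)  [2]
  a=5: (5, -1, 56), (5, 1, 56)  [2]
  a=6: (6, -3, 47), (6, 3, 47)  [2]
  a=7: (7, -1, 40), (7, 1, 40)  [2]
  a=8: (8, -1, 35), (8, 1, 35)  [2]
  a=9: none
  a=10: (10, -9, 30), (10, -1, 28), (10, 1, 28), (10, 9, 30)  [4]
  a=11: (11, -5, 26), (11, 5, 26)  [2]
  a=12: (12, -9, 25), (12, 9, 25)  [2]
  a=13: (13, -5, 22), (13, 5, 22)  [2]
  a=14: (14, -13, 23), (14, -1, 20), (14, 1, 20), (14, 13, 23)  [4]
  a=15: (15, -9, 20), (15, 9, 20)  [2]
  a=16: (16, -15, 21), (16, 15, 21)  [2]
  a=17..19: none
Total reduced forms: 1 + 2 + 1 + 2 + 2 + 2 + 2 + 2 + 4 + 2 + 2 + 2 + 4 + 2 + 2 = 32
h = 32

32


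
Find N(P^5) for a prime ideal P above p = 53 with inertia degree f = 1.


N(P^a) = p^(a*f)
= 53^(5*1)
= 53^5
= 418195493

418195493


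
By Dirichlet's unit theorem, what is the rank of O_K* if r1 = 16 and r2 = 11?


By Dirichlet's unit theorem:
rank = r1 + r2 - 1
= 16 + 11 - 1
= 26

26


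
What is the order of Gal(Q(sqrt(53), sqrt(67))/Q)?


The 2 square roots of distinct primes are multiplicatively independent over Q,
so [K:Q] = 2^2 and Gal(K/Q) is isomorphic to (Z/2Z)^2.
|Gal| = 2^2 = 4

4


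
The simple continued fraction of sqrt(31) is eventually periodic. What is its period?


Run the CF algorithm for sqrt(31).
a_0 = floor(sqrt(31)) = 5; set m_0=0, q_0=1.
Recurrence: m' = q*a - m,  q' = (d - m'^2)/q,  a' = floor((a_0 + m')/q').
  step 1: m=5, q=6, a=1
  step 2: m=1, q=5, a=1
  step 3: m=4, q=3, a=3
  step 4: m=5, q=2, a=5
  step 5: m=5, q=3, a=3
  step 6: m=4, q=5, a=1
  step 7: m=1, q=6, a=1
  step 8: m=5, q=1, a=10
a_8 = 2*a_0 = 10, so the period closes here.
sqrt(31) = [5; 1, 1, 3, 5, 3, 1, 1, 10]
Period length = 8

8


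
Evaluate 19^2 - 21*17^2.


x^2 - d*y^2
= 19^2 - 21*17^2
= 361 - 6069
= -5708

-5708


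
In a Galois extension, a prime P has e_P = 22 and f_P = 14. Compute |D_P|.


|D_P| = e * f
= 22 * 14
= 308

308


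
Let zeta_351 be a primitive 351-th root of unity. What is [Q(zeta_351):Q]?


The degree equals Euler's totient phi(351).
351 = 3^3 * 13
phi(351) = 216

216


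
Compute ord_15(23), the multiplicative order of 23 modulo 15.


We want ord_15(23), the smallest k >= 1 with 23^k = 1 mod 15.
n = 15 = 3 * 5, phi(15) = 8; the order divides phi(n).
Divisors of 8: 1, 2, 4, 8
Repeated squaring mod 15: 23^1 = 8, 23^2 = 4, 23^4 = 1, 23^8 = 1
Test divisors in increasing order:
  k=1: 23^1 = 8 mod 15
  k=2: 23^2 = 4 mod 15
  k=4: 23^4 = 1 mod 15  <- first divisor giving 1
Order = 4

4


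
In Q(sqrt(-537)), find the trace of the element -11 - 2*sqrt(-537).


Tr(a + b*sqrt(d)) = (a + b*sqrt(d)) + (a - b*sqrt(d)) = 2a
= 2 * (-11)
= -22

-22


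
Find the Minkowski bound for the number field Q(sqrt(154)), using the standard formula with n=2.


d = 154, d mod 4 = 2, so disc(K) = 4d = 616; |disc(K)| = 616
Real quadratic field, so n = 2, s = r2 = 0, r1 = 2
M = (n!/n^n) * (4/pi)^s * sqrt(|disc(K)|) = (2!/2^2) * (4/pi)^0 * sqrt(616)
= 0.5 * 1.000000 * 24.819347
= 12.4097

12.4097


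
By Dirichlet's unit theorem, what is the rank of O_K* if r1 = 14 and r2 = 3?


By Dirichlet's unit theorem:
rank = r1 + r2 - 1
= 14 + 3 - 1
= 16

16


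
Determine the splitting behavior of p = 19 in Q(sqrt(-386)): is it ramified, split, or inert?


K = Q(sqrt(-386)). Since d mod 4 = 2, disc(K) = -1544.
Check p | disc: -1544 mod 19 = 14.
p does not divide disc. Compute Legendre symbol (d/p):
13^((19-1)/2) mod 19 = -1
(d/p) = -1, so p is inert: (p) stays prime with e=1, f=2, g=1.
Therefore p is inert.

inert


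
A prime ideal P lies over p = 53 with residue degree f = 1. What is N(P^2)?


N(P^a) = p^(a*f)
= 53^(2*1)
= 53^2
= 2809

2809


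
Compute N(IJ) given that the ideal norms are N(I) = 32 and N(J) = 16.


N(IJ) = N(I) * N(J)
= 32 * 16
= 512

512


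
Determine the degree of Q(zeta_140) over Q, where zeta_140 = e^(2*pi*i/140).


The degree equals Euler's totient phi(140).
140 = 2^2 * 5 * 7
phi(140) = 48

48


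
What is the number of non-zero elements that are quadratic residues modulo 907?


For prime p, the number of non-zero quadratic residues is (p-1)/2.
= (907-1)/2
= 453

453


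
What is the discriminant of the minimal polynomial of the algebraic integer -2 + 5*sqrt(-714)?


The element -2 + 5*sqrt(-714) has minimal polynomial:
x^2 + 4*x + 17854
Discriminant = (4)^2 - 4*(17854)
= 16 - 71416
= -71400

-71400


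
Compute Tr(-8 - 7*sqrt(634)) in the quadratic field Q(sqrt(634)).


Tr(a + b*sqrt(d)) = (a + b*sqrt(d)) + (a - b*sqrt(d)) = 2a
= 2 * (-8)
= -16

-16


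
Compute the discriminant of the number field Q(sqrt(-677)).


For K = Q(sqrt(d)) with d squarefree: disc(K) = d if d = 1 mod 4, and disc(K) = 4d if d = 2 or 3 mod 4.
Here d = -677, and d mod 4 = 3.
d = 3 mod 4, not 1 (O_K = Z[sqrt(d)]), so disc(K) = 4d = 4 * (-677) = -2708

-2708


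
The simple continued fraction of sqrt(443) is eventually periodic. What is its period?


Run the CF algorithm for sqrt(443).
a_0 = floor(sqrt(443)) = 21; set m_0=0, q_0=1.
Recurrence: m' = q*a - m,  q' = (d - m'^2)/q,  a' = floor((a_0 + m')/q').
  step 1: m=21, q=2, a=21
  step 2: m=21, q=1, a=42
a_2 = 2*a_0 = 42, so the period closes here.
sqrt(443) = [21; 21, 42]
Period length = 2

2


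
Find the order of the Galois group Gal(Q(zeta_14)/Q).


|Gal(Q(zeta_14)/Q)| = phi(14)
= 6

6


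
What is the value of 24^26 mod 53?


p = 53 is prime and the exponent is (p-1)/2 = 26, so by Euler's criterion 24^26 = (24/53) = +1 or -1 mod 53.
Compute by square-and-multiply:
  26 = 16 + 8 + 2 (binary 11010)
  Repeated squaring mod 53: 24^1 = 24, 24^2 = 46, 24^4 = 49, 24^8 = 16, 24^16 = 44
  24^26 = 24^16 * 24^8 * 24^2 = 44 * 16 * 46 mod 53
    44 * 16 = 704 = 15 mod 53
    15 * 46 = 690 = 1 mod 53
  24^26 = 1 mod 53
Result 1: 24 is a quadratic residue mod 53.
24^26 mod 53 = 1

1


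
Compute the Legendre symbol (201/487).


p = 487 is prime, so compute (201/487) with the reciprocity algorithm (Jacobi-symbol steps: pull out 2s via (2/n), flip via reciprocity, reduce):
  reciprocity: (201/487) -> +(487/201)
  reduce: (85/201)
  reciprocity: (85/201) -> +(201/85)
  reduce: (31/85)
  reciprocity: (31/85) -> +(85/31)
  reduce: (23/31)
  reciprocity: (23/31) -> -(31/23)
  reduce: (8/23)
  pull out 2: (2/23) = +1  (since 23 mod 8 = 7)
  pull out 2: (2/23) = +1  (since 23 mod 8 = 7)
  pull out 2: (2/23) = +1  (since 23 mod 8 = 7)
  (1/23) = 1
Product of signs = -1
(201/487) = -1

-1


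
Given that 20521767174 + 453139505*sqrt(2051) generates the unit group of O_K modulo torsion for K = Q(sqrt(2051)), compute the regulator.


epsilon = 20521767174 + 453139505*sqrt(2051)
= 4.1044e+10
R = ln(4.1044e+10)
= 24.4379

24.4379


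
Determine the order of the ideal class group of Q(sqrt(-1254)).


K = Q(sqrt(-1254)). d mod 4 = 2, so D = disc(K) = 4d = -5016
h(K) equals the number of primitive reduced positive-definite forms (a, b, c) = a*x^2 + b*x*y + c*y^2 with b^2 - 4ac = D,
where reduced means |b| <= a <= c, with b >= 0 whenever |b| = a or a = c, and primitive means gcd(a, b, c) = 1.
Reduced forces 3a^2 <= |D| = 5016, so 1 <= a <= 40; b must have the parity of D, and c = (b^2 - D)/(4a) must be an integer >= a.
Enumerate a = 1..40, b in [-a, a]:
  a=1: (1, 0, 1254)  [1]
  a=2: (2, 0, 627)  [1]
  a=3: (3, 0, 418)  [1]
  a=4: none
  a=5: (5, -2, 251), (5, 2, 251)  [2]
  a=6: (6, 0, 209)  [1]
  a=7..9: none
  a=10: (10, -8, 127), (10, 8, 127)  [2]
  a=11: (11, 0, 114)  [1]
  a=12..14: none
  a=15: (15, -12, 86), (15, 12, 86)  [2]
  a=16: none
  a=17: (17, -4, 74), (17, 4, 74)  [2]
  a=18: none
  a=19: (19, 0, 66)  [1]
  a=20..21: none
  a=22: (22, 0, 57)  [1]
  a=23..24: none
  a=25: (25, -22, 55), (25, 22, 55)  [2]
  a=26..28: none
  a=29: (29, -28, 50), (29, 28, 50)  [2]
  a=30: (30, -12, 43), (30, 12, 43)  [2]
  a=31..32: none
  a=33: (33, 0, 38)  [1]
  a=34: (34, -4, 37), (34, 4, 37)  [2]
  a=35..40: none
Total reduced forms: 1 + 1 + 1 + 2 + 1 + 2 + 1 + 2 + 2 + 1 + 1 + 2 + 2 + 2 + 1 + 2 = 24
h = 24

24


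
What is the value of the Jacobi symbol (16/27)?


Compute (16/27) via quadratic reciprocity:
  pull out 2: (2/27) = -1  (since 27 mod 8 = 3)
  pull out 2: (2/27) = -1  (since 27 mod 8 = 3)
  pull out 2: (2/27) = -1  (since 27 mod 8 = 3)
  pull out 2: (2/27) = -1  (since 27 mod 8 = 3)
  (1/27) = 1
Product of signs = 1

1


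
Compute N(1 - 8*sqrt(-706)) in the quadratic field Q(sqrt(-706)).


N(a + b*sqrt(d)) = a^2 - d*b^2
= (1)^2 - (-706)*(-8)^2
= 1 + 45184
= 45185

45185


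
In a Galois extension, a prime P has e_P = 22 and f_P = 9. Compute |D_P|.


|D_P| = e * f
= 22 * 9
= 198

198


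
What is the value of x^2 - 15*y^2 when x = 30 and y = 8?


x^2 - d*y^2
= 30^2 - 15*8^2
= 900 - 960
= -60

-60


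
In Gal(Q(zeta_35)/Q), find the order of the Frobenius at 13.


The Frobenius at p in Gal(Q(zeta_n)/Q) = (Z/nZ)* is the class of p, so its order is ord_35(13), the smallest k >= 1 with 13^k = 1 mod 35.
n = 35 = 5 * 7, phi(35) = 24; the order divides phi(n).
Divisors of 24: 1, 2, 3, 4, 6, 8, 12, 24
Repeated squaring mod 35: 13^1 = 13, 13^2 = 29, 13^4 = 1, 13^8 = 1, 13^16 = 1
Test divisors in increasing order:
  k=1: 13^1 = 13 mod 35
  k=2: 13^2 = 29 mod 35
  k=3: 13^3 = 29 * 13 = 27 mod 35
  k=4: 13^4 = 1 mod 35  <- first divisor giving 1
Order = 4

4


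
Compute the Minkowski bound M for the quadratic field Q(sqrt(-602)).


d = -602, d mod 4 = 2, so disc(K) = 4d = -2408; |disc(K)| = 2408
Imaginary quadratic field, so n = 2, s = r2 = 1, r1 = 0
M = (n!/n^n) * (4/pi)^s * sqrt(|disc(K)|) = (2!/2^2) * (4/pi)^1 * sqrt(2408)
= 0.5 * 1.273240 * 49.071377
= 31.2398

31.2398


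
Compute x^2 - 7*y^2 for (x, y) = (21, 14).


x^2 - d*y^2
= 21^2 - 7*14^2
= 441 - 1372
= -931

-931


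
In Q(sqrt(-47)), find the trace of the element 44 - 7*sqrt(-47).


Tr(a + b*sqrt(d)) = (a + b*sqrt(d)) + (a - b*sqrt(d)) = 2a
= 2 * (44)
= 88

88


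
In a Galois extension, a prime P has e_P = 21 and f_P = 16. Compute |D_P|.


|D_P| = e * f
= 21 * 16
= 336

336


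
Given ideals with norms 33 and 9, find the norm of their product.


N(IJ) = N(I) * N(J)
= 33 * 9
= 297

297


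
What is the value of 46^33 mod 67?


p = 67 is prime and the exponent is (p-1)/2 = 33, so by Euler's criterion 46^33 = (46/67) = +1 or -1 mod 67.
Compute by square-and-multiply:
  33 = 32 + 1 (binary 100001)
  Repeated squaring mod 67: 46^1 = 46, 46^2 = 39, 46^4 = 47, 46^8 = 65, 46^16 = 4, 46^32 = 16
  46^33 = 46^32 * 46^1 = 16 * 46 mod 67
    16 * 46 = 736 = 66 mod 67
  46^33 = 66 mod 67
Result 66 = p - 1 = -1 mod 67: 46 is a quadratic non-residue mod 67. As a residue in [0, p-1] the value is 66.
46^33 mod 67 = 66

66


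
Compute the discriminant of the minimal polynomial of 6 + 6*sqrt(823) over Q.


The element 6 + 6*sqrt(823) has minimal polynomial:
x^2 - 12*x - 29592
Discriminant = (-12)^2 - 4*(-29592)
= 144 + 118368
= 118512

118512


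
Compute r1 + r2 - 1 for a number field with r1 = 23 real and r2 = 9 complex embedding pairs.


By Dirichlet's unit theorem:
rank = r1 + r2 - 1
= 23 + 9 - 1
= 31

31


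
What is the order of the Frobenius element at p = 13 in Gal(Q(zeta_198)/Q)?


The Frobenius at p in Gal(Q(zeta_n)/Q) = (Z/nZ)* is the class of p, so its order is ord_198(13), the smallest k >= 1 with 13^k = 1 mod 198.
n = 198 = 2 * 3^2 * 11, phi(198) = 60; the order divides phi(n).
Divisors of 60: 1, 2, 3, 4, 5, 6, 10, 12, 15, 20, 30, 60
Repeated squaring mod 198: 13^1 = 13, 13^2 = 169, 13^4 = 49, 13^8 = 25, 13^16 = 31, 13^32 = 169
Test divisors in increasing order:
  k=1: 13^1 = 13 mod 198
  k=2: 13^2 = 169 mod 198
  k=3: 13^3 = 169 * 13 = 19 mod 198
  k=4: 13^4 = 49 mod 198
  k=5: 13^5 = 49 * 13 = 43 mod 198
  k=6: 13^6 = 49 * 169 = 163 mod 198
  k=10: 13^10 = 25 * 169 = 67 mod 198
  k=12: 13^12 = 25 * 49 = 37 mod 198
  k=15: 13^15 = 25 * 49 * 169 * 13 = 109 mod 198
  k=20: 13^20 = 31 * 49 = 133 mod 198
  k=30: 13^30 = 31 * 25 * 49 * 169 = 1 mod 198  <- first divisor giving 1
Order = 30

30


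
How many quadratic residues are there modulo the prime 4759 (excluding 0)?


For prime p, the number of non-zero quadratic residues is (p-1)/2.
= (4759-1)/2
= 2379

2379


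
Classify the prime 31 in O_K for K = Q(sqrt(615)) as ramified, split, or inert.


K = Q(sqrt(615)). Since d mod 4 = 3, disc(K) = 2460.
Check p | disc: 2460 mod 31 = 11.
p does not divide disc. Compute Legendre symbol (d/p):
26^((31-1)/2) mod 31 = -1
(d/p) = -1, so p is inert: (p) stays prime with e=1, f=2, g=1.
Therefore p is inert.

inert


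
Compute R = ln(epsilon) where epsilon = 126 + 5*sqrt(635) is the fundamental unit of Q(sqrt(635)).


epsilon = 126 + 5*sqrt(635)
= 251.9960
R = ln(251.9960)
= 5.5294

5.5294


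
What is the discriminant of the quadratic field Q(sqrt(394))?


For K = Q(sqrt(d)) with d squarefree: disc(K) = d if d = 1 mod 4, and disc(K) = 4d if d = 2 or 3 mod 4.
Here d = 394, and d mod 4 = 2.
d = 2 mod 4, not 1 (O_K = Z[sqrt(d)]), so disc(K) = 4d = 4 * (394) = 1576

1576


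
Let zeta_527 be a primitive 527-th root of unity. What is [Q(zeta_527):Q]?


The degree equals Euler's totient phi(527).
527 = 17 * 31
phi(527) = 480

480


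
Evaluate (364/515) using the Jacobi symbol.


Compute (364/515) via quadratic reciprocity:
  pull out 2: (2/515) = -1  (since 515 mod 8 = 3)
  pull out 2: (2/515) = -1  (since 515 mod 8 = 3)
  reciprocity: (91/515) -> -(515/91)
  reduce: (60/91)
  pull out 2: (2/91) = -1  (since 91 mod 8 = 3)
  pull out 2: (2/91) = -1  (since 91 mod 8 = 3)
  reciprocity: (15/91) -> -(91/15)
  reduce: (1/15)
  (1/15) = 1
Product of signs = 1

1


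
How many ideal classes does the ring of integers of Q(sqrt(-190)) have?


K = Q(sqrt(-190)). d mod 4 = 2, so D = disc(K) = 4d = -760
h(K) equals the number of primitive reduced positive-definite forms (a, b, c) = a*x^2 + b*x*y + c*y^2 with b^2 - 4ac = D,
where reduced means |b| <= a <= c, with b >= 0 whenever |b| = a or a = c, and primitive means gcd(a, b, c) = 1.
Reduced forces 3a^2 <= |D| = 760, so 1 <= a <= 15; b must have the parity of D, and c = (b^2 - D)/(4a) must be an integer >= a.
Enumerate a = 1..15, b in [-a, a]:
  a=1: (1, 0, 190)  [1]
  a=2: (2, 0, 95)  [1]
  a=3..4: none
  a=5: (5, 0, 38)  [1]
  a=6..9: none
  a=10: (10, 0, 19)  [1]
  a=11..15: none
Total reduced forms: 1 + 1 + 1 + 1 = 4
h = 4

4


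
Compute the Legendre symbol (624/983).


p = 983 is prime, so compute (624/983) with the reciprocity algorithm (Jacobi-symbol steps: pull out 2s via (2/n), flip via reciprocity, reduce):
  pull out 2: (2/983) = +1  (since 983 mod 8 = 7)
  pull out 2: (2/983) = +1  (since 983 mod 8 = 7)
  pull out 2: (2/983) = +1  (since 983 mod 8 = 7)
  pull out 2: (2/983) = +1  (since 983 mod 8 = 7)
  reciprocity: (39/983) -> -(983/39)
  reduce: (8/39)
  pull out 2: (2/39) = +1  (since 39 mod 8 = 7)
  pull out 2: (2/39) = +1  (since 39 mod 8 = 7)
  pull out 2: (2/39) = +1  (since 39 mod 8 = 7)
  (1/39) = 1
Product of signs = -1
(624/983) = -1

-1


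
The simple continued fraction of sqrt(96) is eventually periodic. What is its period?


Run the CF algorithm for sqrt(96).
a_0 = floor(sqrt(96)) = 9; set m_0=0, q_0=1.
Recurrence: m' = q*a - m,  q' = (d - m'^2)/q,  a' = floor((a_0 + m')/q').
  step 1: m=9, q=15, a=1
  step 2: m=6, q=4, a=3
  step 3: m=6, q=15, a=1
  step 4: m=9, q=1, a=18
a_4 = 2*a_0 = 18, so the period closes here.
sqrt(96) = [9; 1, 3, 1, 18]
Period length = 4

4


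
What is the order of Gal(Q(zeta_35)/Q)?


|Gal(Q(zeta_35)/Q)| = phi(35)
= 24

24


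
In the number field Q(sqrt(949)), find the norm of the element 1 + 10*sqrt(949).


N(a + b*sqrt(d)) = a^2 - d*b^2
= (1)^2 - (949)*(10)^2
= 1 - 94900
= -94899

-94899


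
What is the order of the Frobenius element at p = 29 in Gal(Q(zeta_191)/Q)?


The Frobenius at p in Gal(Q(zeta_n)/Q) = (Z/nZ)* is the class of p, so its order is ord_191(29), the smallest k >= 1 with 29^k = 1 mod 191.
n = 191 = 191, phi(191) = 190; the order divides phi(n).
Divisors of 190: 1, 2, 5, 10, 19, 38, 95, 190
Repeated squaring mod 191: 29^1 = 29, 29^2 = 77, 29^4 = 8, 29^8 = 64, 29^16 = 85, 29^32 = 158, 29^64 = 134, 29^128 = 2
Test divisors in increasing order:
  k=1: 29^1 = 29 mod 191
  k=2: 29^2 = 77 mod 191
  k=5: 29^5 = 8 * 29 = 41 mod 191
  k=10: 29^10 = 64 * 77 = 153 mod 191
  k=19: 29^19 = 85 * 77 * 29 = 142 mod 191
  k=38: 29^38 = 158 * 8 * 77 = 109 mod 191
  k=95: 29^95 = 134 * 85 * 64 * 8 * 77 * 29 = 190 mod 191
  k=190: 29^190 = 2 * 158 * 85 * 64 * 8 * 77 = 1 mod 191  <- first divisor giving 1
Order = 190

190


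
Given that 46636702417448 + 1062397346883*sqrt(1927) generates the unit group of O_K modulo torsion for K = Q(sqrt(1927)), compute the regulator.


epsilon = 46636702417448 + 1062397346883*sqrt(1927)
= 9.3273e+13
R = ln(9.3273e+13)
= 32.1666

32.1666


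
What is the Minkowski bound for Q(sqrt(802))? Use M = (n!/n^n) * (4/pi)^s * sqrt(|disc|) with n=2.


d = 802, d mod 4 = 2, so disc(K) = 4d = 3208; |disc(K)| = 3208
Real quadratic field, so n = 2, s = r2 = 0, r1 = 2
M = (n!/n^n) * (4/pi)^s * sqrt(|disc(K)|) = (2!/2^2) * (4/pi)^0 * sqrt(3208)
= 0.5 * 1.000000 * 56.639209
= 28.3196

28.3196


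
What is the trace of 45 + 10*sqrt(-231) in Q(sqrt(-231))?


Tr(a + b*sqrt(d)) = (a + b*sqrt(d)) + (a - b*sqrt(d)) = 2a
= 2 * (45)
= 90

90


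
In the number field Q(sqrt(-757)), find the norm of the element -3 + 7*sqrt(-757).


N(a + b*sqrt(d)) = a^2 - d*b^2
= (-3)^2 - (-757)*(7)^2
= 9 + 37093
= 37102

37102


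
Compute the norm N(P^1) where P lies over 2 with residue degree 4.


N(P^a) = p^(a*f)
= 2^(1*4)
= 2^4
= 16

16


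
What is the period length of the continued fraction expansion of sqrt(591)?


Run the CF algorithm for sqrt(591).
a_0 = floor(sqrt(591)) = 24; set m_0=0, q_0=1.
Recurrence: m' = q*a - m,  q' = (d - m'^2)/q,  a' = floor((a_0 + m')/q').
  step 1: m=24, q=15, a=3
  step 2: m=21, q=10, a=4
  step 3: m=19, q=23, a=1
  step 4: m=4, q=25, a=1
  step 5: m=21, q=6, a=7
  step 6: m=21, q=25, a=1
  step 7: m=4, q=23, a=1
  step 8: m=19, q=10, a=4
  step 9: m=21, q=15, a=3
  step 10: m=24, q=1, a=48
a_10 = 2*a_0 = 48, so the period closes here.
sqrt(591) = [24; 3, 4, 1, 1, 7, 1, 1, 4, 3, 48]
Period length = 10

10
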